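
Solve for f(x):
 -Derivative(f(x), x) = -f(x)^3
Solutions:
 f(x) = -sqrt(2)*sqrt(-1/(C1 + x))/2
 f(x) = sqrt(2)*sqrt(-1/(C1 + x))/2


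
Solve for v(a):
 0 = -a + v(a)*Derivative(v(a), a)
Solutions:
 v(a) = -sqrt(C1 + a^2)
 v(a) = sqrt(C1 + a^2)


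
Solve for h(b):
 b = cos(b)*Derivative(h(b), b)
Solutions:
 h(b) = C1 + Integral(b/cos(b), b)


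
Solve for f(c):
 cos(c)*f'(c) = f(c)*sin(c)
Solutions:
 f(c) = C1/cos(c)


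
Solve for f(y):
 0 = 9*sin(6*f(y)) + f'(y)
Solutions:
 f(y) = -acos((-C1 - exp(108*y))/(C1 - exp(108*y)))/6 + pi/3
 f(y) = acos((-C1 - exp(108*y))/(C1 - exp(108*y)))/6


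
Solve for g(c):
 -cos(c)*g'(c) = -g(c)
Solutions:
 g(c) = C1*sqrt(sin(c) + 1)/sqrt(sin(c) - 1)


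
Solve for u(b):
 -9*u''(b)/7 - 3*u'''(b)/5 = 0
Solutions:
 u(b) = C1 + C2*b + C3*exp(-15*b/7)


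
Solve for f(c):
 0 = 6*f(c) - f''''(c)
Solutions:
 f(c) = C1*exp(-6^(1/4)*c) + C2*exp(6^(1/4)*c) + C3*sin(6^(1/4)*c) + C4*cos(6^(1/4)*c)


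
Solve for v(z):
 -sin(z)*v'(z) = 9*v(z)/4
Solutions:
 v(z) = C1*(cos(z) + 1)^(9/8)/(cos(z) - 1)^(9/8)


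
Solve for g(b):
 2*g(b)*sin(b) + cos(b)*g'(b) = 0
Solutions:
 g(b) = C1*cos(b)^2


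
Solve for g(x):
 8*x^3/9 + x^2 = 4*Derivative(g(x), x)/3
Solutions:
 g(x) = C1 + x^4/6 + x^3/4


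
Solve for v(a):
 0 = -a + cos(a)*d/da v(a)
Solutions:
 v(a) = C1 + Integral(a/cos(a), a)


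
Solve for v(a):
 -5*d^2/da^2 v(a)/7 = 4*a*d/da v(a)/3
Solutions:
 v(a) = C1 + C2*erf(sqrt(210)*a/15)


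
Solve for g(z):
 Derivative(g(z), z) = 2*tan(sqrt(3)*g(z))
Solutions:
 g(z) = sqrt(3)*(pi - asin(C1*exp(2*sqrt(3)*z)))/3
 g(z) = sqrt(3)*asin(C1*exp(2*sqrt(3)*z))/3


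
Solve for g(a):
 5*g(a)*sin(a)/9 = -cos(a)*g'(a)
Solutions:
 g(a) = C1*cos(a)^(5/9)


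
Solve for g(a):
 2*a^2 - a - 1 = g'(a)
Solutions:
 g(a) = C1 + 2*a^3/3 - a^2/2 - a


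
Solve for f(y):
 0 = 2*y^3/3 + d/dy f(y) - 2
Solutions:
 f(y) = C1 - y^4/6 + 2*y


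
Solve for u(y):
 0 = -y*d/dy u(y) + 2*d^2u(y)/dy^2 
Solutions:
 u(y) = C1 + C2*erfi(y/2)


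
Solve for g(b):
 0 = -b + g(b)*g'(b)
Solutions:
 g(b) = -sqrt(C1 + b^2)
 g(b) = sqrt(C1 + b^2)


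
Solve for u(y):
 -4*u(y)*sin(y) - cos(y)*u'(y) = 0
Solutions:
 u(y) = C1*cos(y)^4


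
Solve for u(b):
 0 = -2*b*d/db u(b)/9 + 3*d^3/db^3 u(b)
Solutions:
 u(b) = C1 + Integral(C2*airyai(2^(1/3)*b/3) + C3*airybi(2^(1/3)*b/3), b)


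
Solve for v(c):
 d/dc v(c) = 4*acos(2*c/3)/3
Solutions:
 v(c) = C1 + 4*c*acos(2*c/3)/3 - 2*sqrt(9 - 4*c^2)/3


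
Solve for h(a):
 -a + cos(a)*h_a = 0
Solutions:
 h(a) = C1 + Integral(a/cos(a), a)


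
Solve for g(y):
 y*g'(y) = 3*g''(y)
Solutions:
 g(y) = C1 + C2*erfi(sqrt(6)*y/6)


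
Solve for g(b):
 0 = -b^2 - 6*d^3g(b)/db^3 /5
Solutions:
 g(b) = C1 + C2*b + C3*b^2 - b^5/72


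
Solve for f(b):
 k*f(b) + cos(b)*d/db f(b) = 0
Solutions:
 f(b) = C1*exp(k*(log(sin(b) - 1) - log(sin(b) + 1))/2)


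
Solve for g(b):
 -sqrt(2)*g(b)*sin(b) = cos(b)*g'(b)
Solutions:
 g(b) = C1*cos(b)^(sqrt(2))


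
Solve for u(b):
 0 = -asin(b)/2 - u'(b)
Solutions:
 u(b) = C1 - b*asin(b)/2 - sqrt(1 - b^2)/2


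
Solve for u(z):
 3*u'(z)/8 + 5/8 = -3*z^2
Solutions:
 u(z) = C1 - 8*z^3/3 - 5*z/3


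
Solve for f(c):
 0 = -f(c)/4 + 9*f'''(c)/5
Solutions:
 f(c) = C3*exp(30^(1/3)*c/6) + (C1*sin(10^(1/3)*3^(5/6)*c/12) + C2*cos(10^(1/3)*3^(5/6)*c/12))*exp(-30^(1/3)*c/12)


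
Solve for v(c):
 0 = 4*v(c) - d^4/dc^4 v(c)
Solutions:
 v(c) = C1*exp(-sqrt(2)*c) + C2*exp(sqrt(2)*c) + C3*sin(sqrt(2)*c) + C4*cos(sqrt(2)*c)


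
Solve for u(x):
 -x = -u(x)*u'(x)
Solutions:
 u(x) = -sqrt(C1 + x^2)
 u(x) = sqrt(C1 + x^2)


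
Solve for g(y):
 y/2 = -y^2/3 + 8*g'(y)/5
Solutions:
 g(y) = C1 + 5*y^3/72 + 5*y^2/32


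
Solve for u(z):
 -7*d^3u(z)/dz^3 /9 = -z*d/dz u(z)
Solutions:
 u(z) = C1 + Integral(C2*airyai(21^(2/3)*z/7) + C3*airybi(21^(2/3)*z/7), z)


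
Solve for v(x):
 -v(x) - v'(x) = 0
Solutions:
 v(x) = C1*exp(-x)


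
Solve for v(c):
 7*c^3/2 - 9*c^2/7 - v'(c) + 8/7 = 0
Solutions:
 v(c) = C1 + 7*c^4/8 - 3*c^3/7 + 8*c/7


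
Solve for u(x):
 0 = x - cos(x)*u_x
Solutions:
 u(x) = C1 + Integral(x/cos(x), x)


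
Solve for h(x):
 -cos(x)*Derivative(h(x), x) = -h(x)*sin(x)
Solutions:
 h(x) = C1/cos(x)


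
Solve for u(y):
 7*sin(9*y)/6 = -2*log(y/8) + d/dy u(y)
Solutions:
 u(y) = C1 + 2*y*log(y) - 6*y*log(2) - 2*y - 7*cos(9*y)/54


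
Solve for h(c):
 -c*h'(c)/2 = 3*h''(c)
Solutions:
 h(c) = C1 + C2*erf(sqrt(3)*c/6)


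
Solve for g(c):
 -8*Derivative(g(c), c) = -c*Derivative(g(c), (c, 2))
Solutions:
 g(c) = C1 + C2*c^9


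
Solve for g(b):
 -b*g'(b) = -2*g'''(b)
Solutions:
 g(b) = C1 + Integral(C2*airyai(2^(2/3)*b/2) + C3*airybi(2^(2/3)*b/2), b)


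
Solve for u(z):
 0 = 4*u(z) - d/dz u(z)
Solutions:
 u(z) = C1*exp(4*z)


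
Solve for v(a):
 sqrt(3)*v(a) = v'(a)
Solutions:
 v(a) = C1*exp(sqrt(3)*a)


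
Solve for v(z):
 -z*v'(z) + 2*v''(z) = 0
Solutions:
 v(z) = C1 + C2*erfi(z/2)


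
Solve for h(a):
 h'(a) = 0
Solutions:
 h(a) = C1


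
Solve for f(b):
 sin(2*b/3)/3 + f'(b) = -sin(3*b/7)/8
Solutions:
 f(b) = C1 + 7*cos(3*b/7)/24 + cos(2*b/3)/2


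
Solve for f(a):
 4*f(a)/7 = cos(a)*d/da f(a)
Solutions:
 f(a) = C1*(sin(a) + 1)^(2/7)/(sin(a) - 1)^(2/7)


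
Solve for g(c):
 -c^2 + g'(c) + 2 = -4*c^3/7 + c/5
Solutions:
 g(c) = C1 - c^4/7 + c^3/3 + c^2/10 - 2*c


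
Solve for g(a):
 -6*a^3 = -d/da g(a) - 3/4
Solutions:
 g(a) = C1 + 3*a^4/2 - 3*a/4


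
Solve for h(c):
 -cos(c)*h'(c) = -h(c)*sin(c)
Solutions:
 h(c) = C1/cos(c)


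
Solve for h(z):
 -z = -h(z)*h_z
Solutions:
 h(z) = -sqrt(C1 + z^2)
 h(z) = sqrt(C1 + z^2)


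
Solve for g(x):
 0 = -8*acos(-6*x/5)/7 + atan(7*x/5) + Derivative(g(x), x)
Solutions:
 g(x) = C1 + 8*x*acos(-6*x/5)/7 - x*atan(7*x/5) + 4*sqrt(25 - 36*x^2)/21 + 5*log(49*x^2 + 25)/14


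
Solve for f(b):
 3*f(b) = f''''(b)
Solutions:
 f(b) = C1*exp(-3^(1/4)*b) + C2*exp(3^(1/4)*b) + C3*sin(3^(1/4)*b) + C4*cos(3^(1/4)*b)


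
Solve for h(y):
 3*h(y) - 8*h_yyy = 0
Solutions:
 h(y) = C3*exp(3^(1/3)*y/2) + (C1*sin(3^(5/6)*y/4) + C2*cos(3^(5/6)*y/4))*exp(-3^(1/3)*y/4)


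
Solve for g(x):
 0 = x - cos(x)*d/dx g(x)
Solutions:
 g(x) = C1 + Integral(x/cos(x), x)


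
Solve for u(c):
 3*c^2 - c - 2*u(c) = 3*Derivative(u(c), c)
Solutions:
 u(c) = C1*exp(-2*c/3) + 3*c^2/2 - 5*c + 15/2


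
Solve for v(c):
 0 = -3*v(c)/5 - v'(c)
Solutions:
 v(c) = C1*exp(-3*c/5)


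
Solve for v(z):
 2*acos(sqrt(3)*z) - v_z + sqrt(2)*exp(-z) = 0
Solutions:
 v(z) = C1 + 2*z*acos(sqrt(3)*z) - 2*sqrt(3)*sqrt(1 - 3*z^2)/3 - sqrt(2)*exp(-z)


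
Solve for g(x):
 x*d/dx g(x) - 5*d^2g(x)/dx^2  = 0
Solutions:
 g(x) = C1 + C2*erfi(sqrt(10)*x/10)


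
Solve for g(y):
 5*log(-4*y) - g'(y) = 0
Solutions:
 g(y) = C1 + 5*y*log(-y) + 5*y*(-1 + 2*log(2))


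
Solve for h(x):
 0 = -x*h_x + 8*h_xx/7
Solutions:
 h(x) = C1 + C2*erfi(sqrt(7)*x/4)


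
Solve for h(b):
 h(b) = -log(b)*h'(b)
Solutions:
 h(b) = C1*exp(-li(b))


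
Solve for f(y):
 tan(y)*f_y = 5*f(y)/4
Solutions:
 f(y) = C1*sin(y)^(5/4)


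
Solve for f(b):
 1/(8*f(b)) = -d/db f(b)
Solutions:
 f(b) = -sqrt(C1 - b)/2
 f(b) = sqrt(C1 - b)/2


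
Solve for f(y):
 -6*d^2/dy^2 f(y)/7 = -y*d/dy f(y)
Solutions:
 f(y) = C1 + C2*erfi(sqrt(21)*y/6)


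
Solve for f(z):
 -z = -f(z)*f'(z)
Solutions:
 f(z) = -sqrt(C1 + z^2)
 f(z) = sqrt(C1 + z^2)


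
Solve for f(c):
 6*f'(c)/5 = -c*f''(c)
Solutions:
 f(c) = C1 + C2/c^(1/5)


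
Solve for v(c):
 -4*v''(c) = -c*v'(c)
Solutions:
 v(c) = C1 + C2*erfi(sqrt(2)*c/4)


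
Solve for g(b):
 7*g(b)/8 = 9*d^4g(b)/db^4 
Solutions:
 g(b) = C1*exp(-14^(1/4)*sqrt(3)*b/6) + C2*exp(14^(1/4)*sqrt(3)*b/6) + C3*sin(14^(1/4)*sqrt(3)*b/6) + C4*cos(14^(1/4)*sqrt(3)*b/6)


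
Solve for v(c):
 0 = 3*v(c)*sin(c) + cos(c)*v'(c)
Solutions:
 v(c) = C1*cos(c)^3


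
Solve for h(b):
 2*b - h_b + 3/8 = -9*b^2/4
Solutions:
 h(b) = C1 + 3*b^3/4 + b^2 + 3*b/8


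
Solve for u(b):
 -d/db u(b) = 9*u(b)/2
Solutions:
 u(b) = C1*exp(-9*b/2)


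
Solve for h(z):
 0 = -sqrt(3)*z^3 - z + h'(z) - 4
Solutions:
 h(z) = C1 + sqrt(3)*z^4/4 + z^2/2 + 4*z


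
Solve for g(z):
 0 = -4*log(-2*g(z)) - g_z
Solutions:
 Integral(1/(log(-_y) + log(2)), (_y, g(z)))/4 = C1 - z


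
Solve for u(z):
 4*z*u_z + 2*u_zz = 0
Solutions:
 u(z) = C1 + C2*erf(z)


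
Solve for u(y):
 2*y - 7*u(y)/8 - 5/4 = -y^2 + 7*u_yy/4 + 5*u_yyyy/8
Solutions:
 u(y) = C1*sin(sqrt(5)*y*sqrt(7 - sqrt(14))/5) + C2*sin(sqrt(5)*y*sqrt(sqrt(14) + 7)/5) + C3*cos(sqrt(5)*y*sqrt(7 - sqrt(14))/5) + C4*cos(sqrt(5)*y*sqrt(sqrt(14) + 7)/5) + 8*y^2/7 + 16*y/7 - 6


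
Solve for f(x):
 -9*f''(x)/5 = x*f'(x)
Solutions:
 f(x) = C1 + C2*erf(sqrt(10)*x/6)


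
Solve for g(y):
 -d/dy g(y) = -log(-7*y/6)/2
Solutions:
 g(y) = C1 + y*log(-y)/2 + y*(-log(6) - 1 + log(7))/2


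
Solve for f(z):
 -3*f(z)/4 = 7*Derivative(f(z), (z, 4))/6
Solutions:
 f(z) = (C1*sin(2^(1/4)*sqrt(3)*7^(3/4)*z/14) + C2*cos(2^(1/4)*sqrt(3)*7^(3/4)*z/14))*exp(-2^(1/4)*sqrt(3)*7^(3/4)*z/14) + (C3*sin(2^(1/4)*sqrt(3)*7^(3/4)*z/14) + C4*cos(2^(1/4)*sqrt(3)*7^(3/4)*z/14))*exp(2^(1/4)*sqrt(3)*7^(3/4)*z/14)


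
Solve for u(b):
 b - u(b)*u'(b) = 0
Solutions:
 u(b) = -sqrt(C1 + b^2)
 u(b) = sqrt(C1 + b^2)


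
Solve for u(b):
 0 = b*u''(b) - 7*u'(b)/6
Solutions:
 u(b) = C1 + C2*b^(13/6)


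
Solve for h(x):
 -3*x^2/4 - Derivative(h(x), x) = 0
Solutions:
 h(x) = C1 - x^3/4


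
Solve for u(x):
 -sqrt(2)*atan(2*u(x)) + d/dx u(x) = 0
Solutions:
 Integral(1/atan(2*_y), (_y, u(x))) = C1 + sqrt(2)*x


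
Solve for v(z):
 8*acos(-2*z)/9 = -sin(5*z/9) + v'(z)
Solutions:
 v(z) = C1 + 8*z*acos(-2*z)/9 + 4*sqrt(1 - 4*z^2)/9 - 9*cos(5*z/9)/5


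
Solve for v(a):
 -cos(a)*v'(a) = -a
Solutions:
 v(a) = C1 + Integral(a/cos(a), a)


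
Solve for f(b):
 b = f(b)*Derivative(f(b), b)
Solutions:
 f(b) = -sqrt(C1 + b^2)
 f(b) = sqrt(C1 + b^2)


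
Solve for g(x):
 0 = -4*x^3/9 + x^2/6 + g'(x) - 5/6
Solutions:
 g(x) = C1 + x^4/9 - x^3/18 + 5*x/6


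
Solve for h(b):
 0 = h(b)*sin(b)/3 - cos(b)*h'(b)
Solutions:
 h(b) = C1/cos(b)^(1/3)


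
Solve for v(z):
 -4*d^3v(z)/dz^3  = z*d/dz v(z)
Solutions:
 v(z) = C1 + Integral(C2*airyai(-2^(1/3)*z/2) + C3*airybi(-2^(1/3)*z/2), z)


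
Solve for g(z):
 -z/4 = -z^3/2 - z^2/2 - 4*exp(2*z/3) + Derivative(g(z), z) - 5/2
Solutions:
 g(z) = C1 + z^4/8 + z^3/6 - z^2/8 + 5*z/2 + 6*exp(2*z/3)


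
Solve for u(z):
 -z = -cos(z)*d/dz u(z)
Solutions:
 u(z) = C1 + Integral(z/cos(z), z)


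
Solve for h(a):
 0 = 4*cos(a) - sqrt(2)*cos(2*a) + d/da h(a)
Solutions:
 h(a) = C1 - 4*sin(a) + sqrt(2)*sin(2*a)/2


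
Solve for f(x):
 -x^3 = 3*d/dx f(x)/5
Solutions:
 f(x) = C1 - 5*x^4/12


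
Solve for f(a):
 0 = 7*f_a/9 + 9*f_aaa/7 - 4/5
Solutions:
 f(a) = C1 + C2*sin(7*a/9) + C3*cos(7*a/9) + 36*a/35


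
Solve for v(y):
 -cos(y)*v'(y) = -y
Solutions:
 v(y) = C1 + Integral(y/cos(y), y)


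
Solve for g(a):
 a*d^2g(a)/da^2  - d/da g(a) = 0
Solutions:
 g(a) = C1 + C2*a^2


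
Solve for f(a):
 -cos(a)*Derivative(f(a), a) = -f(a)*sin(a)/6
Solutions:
 f(a) = C1/cos(a)^(1/6)


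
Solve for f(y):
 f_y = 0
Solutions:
 f(y) = C1


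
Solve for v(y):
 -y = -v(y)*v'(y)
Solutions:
 v(y) = -sqrt(C1 + y^2)
 v(y) = sqrt(C1 + y^2)


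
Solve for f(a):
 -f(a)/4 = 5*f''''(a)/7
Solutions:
 f(a) = (C1*sin(5^(3/4)*7^(1/4)*a/10) + C2*cos(5^(3/4)*7^(1/4)*a/10))*exp(-5^(3/4)*7^(1/4)*a/10) + (C3*sin(5^(3/4)*7^(1/4)*a/10) + C4*cos(5^(3/4)*7^(1/4)*a/10))*exp(5^(3/4)*7^(1/4)*a/10)


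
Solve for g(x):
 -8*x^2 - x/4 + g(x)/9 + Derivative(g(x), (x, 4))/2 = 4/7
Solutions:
 g(x) = 72*x^2 + 9*x/4 + (C1*sin(2^(3/4)*sqrt(3)*x/6) + C2*cos(2^(3/4)*sqrt(3)*x/6))*exp(-2^(3/4)*sqrt(3)*x/6) + (C3*sin(2^(3/4)*sqrt(3)*x/6) + C4*cos(2^(3/4)*sqrt(3)*x/6))*exp(2^(3/4)*sqrt(3)*x/6) + 36/7


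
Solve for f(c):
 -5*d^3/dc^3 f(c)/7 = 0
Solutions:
 f(c) = C1 + C2*c + C3*c^2


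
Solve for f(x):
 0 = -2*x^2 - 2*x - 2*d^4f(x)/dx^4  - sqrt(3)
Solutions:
 f(x) = C1 + C2*x + C3*x^2 + C4*x^3 - x^6/360 - x^5/120 - sqrt(3)*x^4/48


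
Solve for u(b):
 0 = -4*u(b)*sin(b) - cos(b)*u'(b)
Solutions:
 u(b) = C1*cos(b)^4


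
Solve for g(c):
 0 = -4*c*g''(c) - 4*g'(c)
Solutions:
 g(c) = C1 + C2*log(c)


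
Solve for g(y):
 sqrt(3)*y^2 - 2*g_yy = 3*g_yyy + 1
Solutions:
 g(y) = C1 + C2*y + C3*exp(-2*y/3) + sqrt(3)*y^4/24 - sqrt(3)*y^3/4 + y^2*(-2 + 9*sqrt(3))/8


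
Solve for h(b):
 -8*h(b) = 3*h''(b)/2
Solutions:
 h(b) = C1*sin(4*sqrt(3)*b/3) + C2*cos(4*sqrt(3)*b/3)


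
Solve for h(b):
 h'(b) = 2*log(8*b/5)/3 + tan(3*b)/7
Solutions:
 h(b) = C1 + 2*b*log(b)/3 - 2*b*log(5)/3 - 2*b/3 + 2*b*log(2) - log(cos(3*b))/21


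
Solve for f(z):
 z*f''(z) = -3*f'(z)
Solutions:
 f(z) = C1 + C2/z^2


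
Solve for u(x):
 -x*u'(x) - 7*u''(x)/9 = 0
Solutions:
 u(x) = C1 + C2*erf(3*sqrt(14)*x/14)


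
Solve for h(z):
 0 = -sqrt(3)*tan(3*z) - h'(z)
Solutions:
 h(z) = C1 + sqrt(3)*log(cos(3*z))/3


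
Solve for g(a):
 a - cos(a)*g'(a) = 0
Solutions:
 g(a) = C1 + Integral(a/cos(a), a)


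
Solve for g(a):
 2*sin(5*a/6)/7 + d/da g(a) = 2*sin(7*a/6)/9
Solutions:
 g(a) = C1 + 12*cos(5*a/6)/35 - 4*cos(7*a/6)/21


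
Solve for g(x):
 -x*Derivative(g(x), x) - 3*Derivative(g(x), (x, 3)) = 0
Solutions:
 g(x) = C1 + Integral(C2*airyai(-3^(2/3)*x/3) + C3*airybi(-3^(2/3)*x/3), x)


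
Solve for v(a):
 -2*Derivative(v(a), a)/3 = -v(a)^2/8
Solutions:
 v(a) = -16/(C1 + 3*a)


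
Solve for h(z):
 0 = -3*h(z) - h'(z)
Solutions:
 h(z) = C1*exp(-3*z)


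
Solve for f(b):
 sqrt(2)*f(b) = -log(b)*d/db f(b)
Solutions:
 f(b) = C1*exp(-sqrt(2)*li(b))


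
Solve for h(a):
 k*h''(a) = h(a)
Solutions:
 h(a) = C1*exp(-a*sqrt(1/k)) + C2*exp(a*sqrt(1/k))


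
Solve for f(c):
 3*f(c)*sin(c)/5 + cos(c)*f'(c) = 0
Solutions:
 f(c) = C1*cos(c)^(3/5)


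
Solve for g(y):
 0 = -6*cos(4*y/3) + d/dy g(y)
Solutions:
 g(y) = C1 + 9*sin(4*y/3)/2


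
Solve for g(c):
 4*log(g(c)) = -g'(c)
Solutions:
 li(g(c)) = C1 - 4*c


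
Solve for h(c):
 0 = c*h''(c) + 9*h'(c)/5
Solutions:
 h(c) = C1 + C2/c^(4/5)


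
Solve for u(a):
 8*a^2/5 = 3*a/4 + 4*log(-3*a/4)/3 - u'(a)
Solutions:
 u(a) = C1 - 8*a^3/15 + 3*a^2/8 + 4*a*log(-a)/3 + 4*a*(-2*log(2) - 1 + log(3))/3


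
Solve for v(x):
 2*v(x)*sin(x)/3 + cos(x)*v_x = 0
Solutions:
 v(x) = C1*cos(x)^(2/3)


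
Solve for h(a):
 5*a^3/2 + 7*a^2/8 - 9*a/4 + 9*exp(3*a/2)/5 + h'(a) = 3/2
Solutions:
 h(a) = C1 - 5*a^4/8 - 7*a^3/24 + 9*a^2/8 + 3*a/2 - 6*exp(3*a/2)/5


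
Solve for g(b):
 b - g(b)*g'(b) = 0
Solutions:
 g(b) = -sqrt(C1 + b^2)
 g(b) = sqrt(C1 + b^2)


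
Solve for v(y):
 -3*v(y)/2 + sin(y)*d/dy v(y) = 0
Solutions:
 v(y) = C1*(cos(y) - 1)^(3/4)/(cos(y) + 1)^(3/4)


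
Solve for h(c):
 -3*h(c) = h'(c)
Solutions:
 h(c) = C1*exp(-3*c)


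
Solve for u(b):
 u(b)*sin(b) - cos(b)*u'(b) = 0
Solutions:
 u(b) = C1/cos(b)


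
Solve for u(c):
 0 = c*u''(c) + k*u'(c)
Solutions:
 u(c) = C1 + c^(1 - re(k))*(C2*sin(log(c)*Abs(im(k))) + C3*cos(log(c)*im(k)))


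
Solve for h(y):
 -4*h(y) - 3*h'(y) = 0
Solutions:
 h(y) = C1*exp(-4*y/3)


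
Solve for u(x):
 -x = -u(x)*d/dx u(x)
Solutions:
 u(x) = -sqrt(C1 + x^2)
 u(x) = sqrt(C1 + x^2)


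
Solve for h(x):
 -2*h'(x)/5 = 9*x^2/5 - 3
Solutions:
 h(x) = C1 - 3*x^3/2 + 15*x/2


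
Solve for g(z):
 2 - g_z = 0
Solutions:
 g(z) = C1 + 2*z


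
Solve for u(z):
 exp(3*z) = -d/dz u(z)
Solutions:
 u(z) = C1 - exp(3*z)/3


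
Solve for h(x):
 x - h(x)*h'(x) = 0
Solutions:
 h(x) = -sqrt(C1 + x^2)
 h(x) = sqrt(C1 + x^2)


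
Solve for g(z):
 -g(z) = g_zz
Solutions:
 g(z) = C1*sin(z) + C2*cos(z)


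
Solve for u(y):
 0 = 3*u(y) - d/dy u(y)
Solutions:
 u(y) = C1*exp(3*y)


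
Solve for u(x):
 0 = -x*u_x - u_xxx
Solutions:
 u(x) = C1 + Integral(C2*airyai(-x) + C3*airybi(-x), x)


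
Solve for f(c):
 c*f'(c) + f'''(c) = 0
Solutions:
 f(c) = C1 + Integral(C2*airyai(-c) + C3*airybi(-c), c)


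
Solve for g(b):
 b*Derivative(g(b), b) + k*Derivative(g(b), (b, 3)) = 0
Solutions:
 g(b) = C1 + Integral(C2*airyai(b*(-1/k)^(1/3)) + C3*airybi(b*(-1/k)^(1/3)), b)


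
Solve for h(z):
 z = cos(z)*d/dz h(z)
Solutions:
 h(z) = C1 + Integral(z/cos(z), z)


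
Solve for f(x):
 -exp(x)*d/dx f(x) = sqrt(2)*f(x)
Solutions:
 f(x) = C1*exp(sqrt(2)*exp(-x))


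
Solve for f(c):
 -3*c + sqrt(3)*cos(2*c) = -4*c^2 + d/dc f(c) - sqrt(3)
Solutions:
 f(c) = C1 + 4*c^3/3 - 3*c^2/2 + sqrt(3)*(c + sin(c)*cos(c))


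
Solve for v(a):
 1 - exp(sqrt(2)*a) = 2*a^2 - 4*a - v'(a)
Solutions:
 v(a) = C1 + 2*a^3/3 - 2*a^2 - a + sqrt(2)*exp(sqrt(2)*a)/2


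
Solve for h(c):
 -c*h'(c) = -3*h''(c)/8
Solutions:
 h(c) = C1 + C2*erfi(2*sqrt(3)*c/3)


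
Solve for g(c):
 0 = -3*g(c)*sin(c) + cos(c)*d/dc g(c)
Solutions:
 g(c) = C1/cos(c)^3


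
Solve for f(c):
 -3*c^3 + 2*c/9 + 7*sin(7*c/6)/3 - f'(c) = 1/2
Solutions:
 f(c) = C1 - 3*c^4/4 + c^2/9 - c/2 - 2*cos(7*c/6)


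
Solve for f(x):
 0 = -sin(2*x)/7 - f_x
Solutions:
 f(x) = C1 + cos(2*x)/14


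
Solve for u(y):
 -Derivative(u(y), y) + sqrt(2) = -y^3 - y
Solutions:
 u(y) = C1 + y^4/4 + y^2/2 + sqrt(2)*y


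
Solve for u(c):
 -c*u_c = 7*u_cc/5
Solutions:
 u(c) = C1 + C2*erf(sqrt(70)*c/14)


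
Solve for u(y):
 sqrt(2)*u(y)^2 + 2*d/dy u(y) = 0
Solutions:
 u(y) = 2/(C1 + sqrt(2)*y)


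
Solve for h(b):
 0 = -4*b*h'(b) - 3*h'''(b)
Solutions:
 h(b) = C1 + Integral(C2*airyai(-6^(2/3)*b/3) + C3*airybi(-6^(2/3)*b/3), b)


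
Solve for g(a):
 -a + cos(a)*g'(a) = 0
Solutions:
 g(a) = C1 + Integral(a/cos(a), a)


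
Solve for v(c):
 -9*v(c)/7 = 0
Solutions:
 v(c) = 0


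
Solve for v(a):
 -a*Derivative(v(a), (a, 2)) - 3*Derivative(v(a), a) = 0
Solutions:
 v(a) = C1 + C2/a^2


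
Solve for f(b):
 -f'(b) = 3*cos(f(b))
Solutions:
 f(b) = pi - asin((C1 + exp(6*b))/(C1 - exp(6*b)))
 f(b) = asin((C1 + exp(6*b))/(C1 - exp(6*b)))


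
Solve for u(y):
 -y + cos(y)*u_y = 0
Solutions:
 u(y) = C1 + Integral(y/cos(y), y)


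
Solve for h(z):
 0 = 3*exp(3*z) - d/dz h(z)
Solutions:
 h(z) = C1 + exp(3*z)


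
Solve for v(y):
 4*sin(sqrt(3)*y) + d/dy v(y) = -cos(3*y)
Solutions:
 v(y) = C1 - sin(3*y)/3 + 4*sqrt(3)*cos(sqrt(3)*y)/3


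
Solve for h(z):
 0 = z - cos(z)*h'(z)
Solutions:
 h(z) = C1 + Integral(z/cos(z), z)


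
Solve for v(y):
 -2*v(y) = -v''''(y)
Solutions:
 v(y) = C1*exp(-2^(1/4)*y) + C2*exp(2^(1/4)*y) + C3*sin(2^(1/4)*y) + C4*cos(2^(1/4)*y)


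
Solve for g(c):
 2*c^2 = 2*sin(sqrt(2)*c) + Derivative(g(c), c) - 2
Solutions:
 g(c) = C1 + 2*c^3/3 + 2*c + sqrt(2)*cos(sqrt(2)*c)


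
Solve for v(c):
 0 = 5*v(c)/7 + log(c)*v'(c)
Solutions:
 v(c) = C1*exp(-5*li(c)/7)


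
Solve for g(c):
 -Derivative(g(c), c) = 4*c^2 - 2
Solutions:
 g(c) = C1 - 4*c^3/3 + 2*c


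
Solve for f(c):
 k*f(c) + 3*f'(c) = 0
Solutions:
 f(c) = C1*exp(-c*k/3)


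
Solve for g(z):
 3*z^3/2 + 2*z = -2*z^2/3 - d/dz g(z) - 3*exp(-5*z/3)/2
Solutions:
 g(z) = C1 - 3*z^4/8 - 2*z^3/9 - z^2 + 9*exp(-5*z/3)/10


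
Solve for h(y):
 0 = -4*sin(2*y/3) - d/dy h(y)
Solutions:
 h(y) = C1 + 6*cos(2*y/3)


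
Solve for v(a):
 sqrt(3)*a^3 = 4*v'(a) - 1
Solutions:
 v(a) = C1 + sqrt(3)*a^4/16 + a/4


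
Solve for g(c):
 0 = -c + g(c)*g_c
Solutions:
 g(c) = -sqrt(C1 + c^2)
 g(c) = sqrt(C1 + c^2)


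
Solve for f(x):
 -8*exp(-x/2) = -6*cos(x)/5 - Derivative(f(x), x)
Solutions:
 f(x) = C1 - 6*sin(x)/5 - 16*exp(-x/2)


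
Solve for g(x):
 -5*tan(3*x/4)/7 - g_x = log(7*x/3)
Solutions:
 g(x) = C1 - x*log(x) - x*log(7) + x + x*log(3) + 20*log(cos(3*x/4))/21


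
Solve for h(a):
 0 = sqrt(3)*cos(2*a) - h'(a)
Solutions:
 h(a) = C1 + sqrt(3)*sin(2*a)/2


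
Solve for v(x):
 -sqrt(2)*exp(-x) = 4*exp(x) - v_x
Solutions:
 v(x) = C1 + 4*exp(x) - sqrt(2)*exp(-x)


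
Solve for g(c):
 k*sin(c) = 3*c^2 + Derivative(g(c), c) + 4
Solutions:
 g(c) = C1 - c^3 - 4*c - k*cos(c)


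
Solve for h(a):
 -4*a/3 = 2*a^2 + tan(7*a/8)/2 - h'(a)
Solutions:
 h(a) = C1 + 2*a^3/3 + 2*a^2/3 - 4*log(cos(7*a/8))/7


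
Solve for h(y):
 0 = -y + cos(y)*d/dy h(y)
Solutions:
 h(y) = C1 + Integral(y/cos(y), y)


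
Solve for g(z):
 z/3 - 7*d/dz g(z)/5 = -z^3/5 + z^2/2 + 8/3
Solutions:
 g(z) = C1 + z^4/28 - 5*z^3/42 + 5*z^2/42 - 40*z/21


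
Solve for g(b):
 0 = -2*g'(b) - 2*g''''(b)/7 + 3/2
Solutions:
 g(b) = C1 + C4*exp(-7^(1/3)*b) + 3*b/4 + (C2*sin(sqrt(3)*7^(1/3)*b/2) + C3*cos(sqrt(3)*7^(1/3)*b/2))*exp(7^(1/3)*b/2)


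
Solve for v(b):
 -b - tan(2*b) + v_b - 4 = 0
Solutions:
 v(b) = C1 + b^2/2 + 4*b - log(cos(2*b))/2


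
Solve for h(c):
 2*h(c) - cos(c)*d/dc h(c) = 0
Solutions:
 h(c) = C1*(sin(c) + 1)/(sin(c) - 1)


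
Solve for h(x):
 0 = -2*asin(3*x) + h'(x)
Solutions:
 h(x) = C1 + 2*x*asin(3*x) + 2*sqrt(1 - 9*x^2)/3


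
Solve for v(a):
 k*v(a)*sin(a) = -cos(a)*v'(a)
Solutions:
 v(a) = C1*exp(k*log(cos(a)))


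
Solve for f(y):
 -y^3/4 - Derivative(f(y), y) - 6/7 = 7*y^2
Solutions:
 f(y) = C1 - y^4/16 - 7*y^3/3 - 6*y/7


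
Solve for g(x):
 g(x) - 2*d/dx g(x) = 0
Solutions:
 g(x) = C1*exp(x/2)


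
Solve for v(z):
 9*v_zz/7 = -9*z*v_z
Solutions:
 v(z) = C1 + C2*erf(sqrt(14)*z/2)


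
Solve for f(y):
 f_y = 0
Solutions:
 f(y) = C1


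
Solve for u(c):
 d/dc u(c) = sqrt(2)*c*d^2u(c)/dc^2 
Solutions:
 u(c) = C1 + C2*c^(sqrt(2)/2 + 1)


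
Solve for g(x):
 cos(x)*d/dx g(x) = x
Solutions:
 g(x) = C1 + Integral(x/cos(x), x)


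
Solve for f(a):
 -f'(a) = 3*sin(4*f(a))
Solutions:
 f(a) = -acos((-C1 - exp(24*a))/(C1 - exp(24*a)))/4 + pi/2
 f(a) = acos((-C1 - exp(24*a))/(C1 - exp(24*a)))/4


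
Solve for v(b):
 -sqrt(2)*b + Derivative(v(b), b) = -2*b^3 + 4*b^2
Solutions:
 v(b) = C1 - b^4/2 + 4*b^3/3 + sqrt(2)*b^2/2


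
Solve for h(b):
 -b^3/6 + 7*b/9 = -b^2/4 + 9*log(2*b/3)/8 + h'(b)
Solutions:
 h(b) = C1 - b^4/24 + b^3/12 + 7*b^2/18 - 9*b*log(b)/8 - 9*b*log(2)/8 + 9*b/8 + 9*b*log(3)/8


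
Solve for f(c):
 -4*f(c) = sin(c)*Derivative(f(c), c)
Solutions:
 f(c) = C1*(cos(c)^2 + 2*cos(c) + 1)/(cos(c)^2 - 2*cos(c) + 1)


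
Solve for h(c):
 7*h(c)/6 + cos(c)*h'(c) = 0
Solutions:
 h(c) = C1*(sin(c) - 1)^(7/12)/(sin(c) + 1)^(7/12)


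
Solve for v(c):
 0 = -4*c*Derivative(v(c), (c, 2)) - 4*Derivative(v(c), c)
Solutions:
 v(c) = C1 + C2*log(c)


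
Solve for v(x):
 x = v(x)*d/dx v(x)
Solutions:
 v(x) = -sqrt(C1 + x^2)
 v(x) = sqrt(C1 + x^2)


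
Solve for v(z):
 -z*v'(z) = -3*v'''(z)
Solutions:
 v(z) = C1 + Integral(C2*airyai(3^(2/3)*z/3) + C3*airybi(3^(2/3)*z/3), z)


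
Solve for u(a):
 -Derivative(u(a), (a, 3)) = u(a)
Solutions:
 u(a) = C3*exp(-a) + (C1*sin(sqrt(3)*a/2) + C2*cos(sqrt(3)*a/2))*exp(a/2)


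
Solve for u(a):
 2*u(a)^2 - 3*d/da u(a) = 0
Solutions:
 u(a) = -3/(C1 + 2*a)


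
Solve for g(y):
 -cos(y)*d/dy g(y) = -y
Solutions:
 g(y) = C1 + Integral(y/cos(y), y)


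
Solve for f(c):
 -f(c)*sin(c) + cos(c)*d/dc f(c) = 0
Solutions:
 f(c) = C1/cos(c)


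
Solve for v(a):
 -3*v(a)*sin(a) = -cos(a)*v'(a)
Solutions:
 v(a) = C1/cos(a)^3


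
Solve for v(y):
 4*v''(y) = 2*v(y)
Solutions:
 v(y) = C1*exp(-sqrt(2)*y/2) + C2*exp(sqrt(2)*y/2)


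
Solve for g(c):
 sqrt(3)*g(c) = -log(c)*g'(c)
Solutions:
 g(c) = C1*exp(-sqrt(3)*li(c))


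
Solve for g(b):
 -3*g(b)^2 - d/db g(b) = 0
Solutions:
 g(b) = 1/(C1 + 3*b)


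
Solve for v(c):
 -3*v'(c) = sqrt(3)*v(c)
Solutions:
 v(c) = C1*exp(-sqrt(3)*c/3)


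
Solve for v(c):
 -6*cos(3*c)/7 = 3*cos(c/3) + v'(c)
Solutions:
 v(c) = C1 - 9*sin(c/3) - 2*sin(3*c)/7


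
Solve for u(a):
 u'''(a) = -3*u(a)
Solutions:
 u(a) = C3*exp(-3^(1/3)*a) + (C1*sin(3^(5/6)*a/2) + C2*cos(3^(5/6)*a/2))*exp(3^(1/3)*a/2)


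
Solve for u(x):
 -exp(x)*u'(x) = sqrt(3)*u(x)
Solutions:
 u(x) = C1*exp(sqrt(3)*exp(-x))


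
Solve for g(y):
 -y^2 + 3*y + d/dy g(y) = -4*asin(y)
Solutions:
 g(y) = C1 + y^3/3 - 3*y^2/2 - 4*y*asin(y) - 4*sqrt(1 - y^2)


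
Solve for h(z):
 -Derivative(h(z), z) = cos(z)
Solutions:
 h(z) = C1 - sin(z)


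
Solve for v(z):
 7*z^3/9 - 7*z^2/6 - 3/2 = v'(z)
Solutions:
 v(z) = C1 + 7*z^4/36 - 7*z^3/18 - 3*z/2


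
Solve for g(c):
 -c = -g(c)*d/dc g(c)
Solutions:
 g(c) = -sqrt(C1 + c^2)
 g(c) = sqrt(C1 + c^2)


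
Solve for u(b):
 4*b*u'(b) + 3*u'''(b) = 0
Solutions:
 u(b) = C1 + Integral(C2*airyai(-6^(2/3)*b/3) + C3*airybi(-6^(2/3)*b/3), b)


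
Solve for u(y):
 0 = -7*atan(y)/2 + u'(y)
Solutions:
 u(y) = C1 + 7*y*atan(y)/2 - 7*log(y^2 + 1)/4


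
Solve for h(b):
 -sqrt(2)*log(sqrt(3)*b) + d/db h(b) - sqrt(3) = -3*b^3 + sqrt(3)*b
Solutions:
 h(b) = C1 - 3*b^4/4 + sqrt(3)*b^2/2 + sqrt(2)*b*log(b) - sqrt(2)*b + sqrt(2)*b*log(3)/2 + sqrt(3)*b


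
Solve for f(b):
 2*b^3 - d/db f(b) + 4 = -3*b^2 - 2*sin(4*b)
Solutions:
 f(b) = C1 + b^4/2 + b^3 + 4*b - cos(4*b)/2


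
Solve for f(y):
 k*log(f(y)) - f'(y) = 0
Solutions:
 li(f(y)) = C1 + k*y


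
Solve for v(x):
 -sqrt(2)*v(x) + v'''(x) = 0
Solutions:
 v(x) = C3*exp(2^(1/6)*x) + (C1*sin(2^(1/6)*sqrt(3)*x/2) + C2*cos(2^(1/6)*sqrt(3)*x/2))*exp(-2^(1/6)*x/2)


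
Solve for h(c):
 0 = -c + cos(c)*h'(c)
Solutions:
 h(c) = C1 + Integral(c/cos(c), c)


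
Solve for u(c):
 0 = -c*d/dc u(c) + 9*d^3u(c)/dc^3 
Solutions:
 u(c) = C1 + Integral(C2*airyai(3^(1/3)*c/3) + C3*airybi(3^(1/3)*c/3), c)


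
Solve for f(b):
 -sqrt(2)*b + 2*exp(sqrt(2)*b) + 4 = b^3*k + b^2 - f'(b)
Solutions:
 f(b) = C1 + b^4*k/4 + b^3/3 + sqrt(2)*b^2/2 - 4*b - sqrt(2)*exp(sqrt(2)*b)


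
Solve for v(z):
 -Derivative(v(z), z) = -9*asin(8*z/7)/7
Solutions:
 v(z) = C1 + 9*z*asin(8*z/7)/7 + 9*sqrt(49 - 64*z^2)/56


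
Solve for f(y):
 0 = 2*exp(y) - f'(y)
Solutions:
 f(y) = C1 + 2*exp(y)


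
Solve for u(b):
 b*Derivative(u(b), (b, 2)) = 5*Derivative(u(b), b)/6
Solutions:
 u(b) = C1 + C2*b^(11/6)


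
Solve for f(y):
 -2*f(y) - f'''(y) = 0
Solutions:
 f(y) = C3*exp(-2^(1/3)*y) + (C1*sin(2^(1/3)*sqrt(3)*y/2) + C2*cos(2^(1/3)*sqrt(3)*y/2))*exp(2^(1/3)*y/2)


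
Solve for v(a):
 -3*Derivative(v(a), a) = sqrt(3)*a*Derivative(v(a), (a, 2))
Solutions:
 v(a) = C1 + C2*a^(1 - sqrt(3))


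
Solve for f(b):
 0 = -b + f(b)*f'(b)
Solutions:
 f(b) = -sqrt(C1 + b^2)
 f(b) = sqrt(C1 + b^2)


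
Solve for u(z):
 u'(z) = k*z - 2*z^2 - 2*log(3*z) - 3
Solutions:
 u(z) = C1 + k*z^2/2 - 2*z^3/3 - 2*z*log(z) - z*log(9) - z


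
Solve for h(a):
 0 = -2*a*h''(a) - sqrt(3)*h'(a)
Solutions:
 h(a) = C1 + C2*a^(1 - sqrt(3)/2)


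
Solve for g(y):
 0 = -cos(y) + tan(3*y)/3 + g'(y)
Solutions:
 g(y) = C1 + log(cos(3*y))/9 + sin(y)


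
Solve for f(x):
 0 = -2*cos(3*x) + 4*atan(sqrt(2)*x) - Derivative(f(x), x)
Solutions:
 f(x) = C1 + 4*x*atan(sqrt(2)*x) - sqrt(2)*log(2*x^2 + 1) - 2*sin(3*x)/3


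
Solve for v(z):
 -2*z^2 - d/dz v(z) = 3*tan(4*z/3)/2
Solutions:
 v(z) = C1 - 2*z^3/3 + 9*log(cos(4*z/3))/8


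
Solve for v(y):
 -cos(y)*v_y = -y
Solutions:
 v(y) = C1 + Integral(y/cos(y), y)


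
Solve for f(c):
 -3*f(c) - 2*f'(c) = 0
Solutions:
 f(c) = C1*exp(-3*c/2)


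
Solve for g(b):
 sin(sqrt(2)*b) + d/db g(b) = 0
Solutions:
 g(b) = C1 + sqrt(2)*cos(sqrt(2)*b)/2


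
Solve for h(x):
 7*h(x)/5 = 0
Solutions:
 h(x) = 0


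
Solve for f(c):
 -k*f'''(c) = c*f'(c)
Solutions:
 f(c) = C1 + Integral(C2*airyai(c*(-1/k)^(1/3)) + C3*airybi(c*(-1/k)^(1/3)), c)


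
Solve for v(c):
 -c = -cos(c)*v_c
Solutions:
 v(c) = C1 + Integral(c/cos(c), c)


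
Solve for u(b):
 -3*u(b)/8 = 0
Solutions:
 u(b) = 0


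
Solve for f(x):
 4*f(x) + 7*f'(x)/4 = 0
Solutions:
 f(x) = C1*exp(-16*x/7)


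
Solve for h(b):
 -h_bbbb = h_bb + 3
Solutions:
 h(b) = C1 + C2*b + C3*sin(b) + C4*cos(b) - 3*b^2/2


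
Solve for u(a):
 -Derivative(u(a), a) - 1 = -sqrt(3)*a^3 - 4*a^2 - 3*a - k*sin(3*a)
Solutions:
 u(a) = C1 + sqrt(3)*a^4/4 + 4*a^3/3 + 3*a^2/2 - a - k*cos(3*a)/3


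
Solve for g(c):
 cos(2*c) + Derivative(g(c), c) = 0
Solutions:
 g(c) = C1 - sin(2*c)/2


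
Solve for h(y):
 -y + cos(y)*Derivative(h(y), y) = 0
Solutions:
 h(y) = C1 + Integral(y/cos(y), y)


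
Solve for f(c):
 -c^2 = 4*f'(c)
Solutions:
 f(c) = C1 - c^3/12


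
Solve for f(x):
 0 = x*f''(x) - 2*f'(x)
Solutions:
 f(x) = C1 + C2*x^3


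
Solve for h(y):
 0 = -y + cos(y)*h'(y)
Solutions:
 h(y) = C1 + Integral(y/cos(y), y)


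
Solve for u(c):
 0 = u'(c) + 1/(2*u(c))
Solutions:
 u(c) = -sqrt(C1 - c)
 u(c) = sqrt(C1 - c)


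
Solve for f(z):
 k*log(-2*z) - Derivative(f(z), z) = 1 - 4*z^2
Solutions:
 f(z) = C1 + k*z*log(-z) + 4*z^3/3 + z*(-k + k*log(2) - 1)


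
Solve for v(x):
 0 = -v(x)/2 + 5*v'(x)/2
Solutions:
 v(x) = C1*exp(x/5)


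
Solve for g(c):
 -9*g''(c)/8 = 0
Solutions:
 g(c) = C1 + C2*c


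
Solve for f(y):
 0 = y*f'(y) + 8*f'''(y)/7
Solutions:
 f(y) = C1 + Integral(C2*airyai(-7^(1/3)*y/2) + C3*airybi(-7^(1/3)*y/2), y)


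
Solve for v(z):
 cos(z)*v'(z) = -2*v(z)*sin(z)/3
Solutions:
 v(z) = C1*cos(z)^(2/3)


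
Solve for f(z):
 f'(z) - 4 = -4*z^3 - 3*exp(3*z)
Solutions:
 f(z) = C1 - z^4 + 4*z - exp(3*z)


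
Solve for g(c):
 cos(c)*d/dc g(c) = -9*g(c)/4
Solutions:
 g(c) = C1*(sin(c) - 1)^(9/8)/(sin(c) + 1)^(9/8)


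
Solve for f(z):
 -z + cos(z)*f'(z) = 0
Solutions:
 f(z) = C1 + Integral(z/cos(z), z)


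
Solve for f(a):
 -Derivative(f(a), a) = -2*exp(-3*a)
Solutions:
 f(a) = C1 - 2*exp(-3*a)/3


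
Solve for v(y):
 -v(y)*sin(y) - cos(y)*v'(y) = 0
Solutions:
 v(y) = C1*cos(y)


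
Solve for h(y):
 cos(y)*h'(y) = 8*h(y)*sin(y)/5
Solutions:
 h(y) = C1/cos(y)^(8/5)


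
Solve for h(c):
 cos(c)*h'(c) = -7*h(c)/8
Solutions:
 h(c) = C1*(sin(c) - 1)^(7/16)/(sin(c) + 1)^(7/16)


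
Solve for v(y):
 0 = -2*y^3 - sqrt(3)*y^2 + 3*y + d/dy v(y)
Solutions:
 v(y) = C1 + y^4/2 + sqrt(3)*y^3/3 - 3*y^2/2


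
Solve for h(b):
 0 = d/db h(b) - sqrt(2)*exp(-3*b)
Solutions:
 h(b) = C1 - sqrt(2)*exp(-3*b)/3


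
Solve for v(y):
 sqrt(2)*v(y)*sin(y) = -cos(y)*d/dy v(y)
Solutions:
 v(y) = C1*cos(y)^(sqrt(2))


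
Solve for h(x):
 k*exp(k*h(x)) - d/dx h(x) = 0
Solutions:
 h(x) = Piecewise((log(-1/(C1*k + k^2*x))/k, Ne(k, 0)), (nan, True))
 h(x) = Piecewise((C1 + k*x, Eq(k, 0)), (nan, True))


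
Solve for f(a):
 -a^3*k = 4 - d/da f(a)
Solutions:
 f(a) = C1 + a^4*k/4 + 4*a


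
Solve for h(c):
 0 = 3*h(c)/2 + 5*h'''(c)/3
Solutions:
 h(c) = C3*exp(-30^(2/3)*c/10) + (C1*sin(3*10^(2/3)*3^(1/6)*c/20) + C2*cos(3*10^(2/3)*3^(1/6)*c/20))*exp(30^(2/3)*c/20)


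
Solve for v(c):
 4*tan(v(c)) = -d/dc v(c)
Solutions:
 v(c) = pi - asin(C1*exp(-4*c))
 v(c) = asin(C1*exp(-4*c))


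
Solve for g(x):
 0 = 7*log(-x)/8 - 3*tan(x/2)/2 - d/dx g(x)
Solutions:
 g(x) = C1 + 7*x*log(-x)/8 - 7*x/8 + 3*log(cos(x/2))


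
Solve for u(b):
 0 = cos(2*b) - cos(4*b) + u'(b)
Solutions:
 u(b) = C1 - sin(2*b)/2 + sin(4*b)/4


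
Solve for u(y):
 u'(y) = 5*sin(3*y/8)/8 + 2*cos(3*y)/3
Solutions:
 u(y) = C1 + 2*sin(3*y)/9 - 5*cos(3*y/8)/3


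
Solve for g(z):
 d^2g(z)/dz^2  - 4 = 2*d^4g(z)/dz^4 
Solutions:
 g(z) = C1 + C2*z + C3*exp(-sqrt(2)*z/2) + C4*exp(sqrt(2)*z/2) + 2*z^2


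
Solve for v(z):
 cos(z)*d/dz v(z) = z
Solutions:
 v(z) = C1 + Integral(z/cos(z), z)


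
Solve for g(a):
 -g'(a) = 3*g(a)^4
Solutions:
 g(a) = (-3^(2/3) - 3*3^(1/6)*I)*(1/(C1 + 3*a))^(1/3)/6
 g(a) = (-3^(2/3) + 3*3^(1/6)*I)*(1/(C1 + 3*a))^(1/3)/6
 g(a) = (1/(C1 + 9*a))^(1/3)


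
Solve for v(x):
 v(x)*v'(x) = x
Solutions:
 v(x) = -sqrt(C1 + x^2)
 v(x) = sqrt(C1 + x^2)


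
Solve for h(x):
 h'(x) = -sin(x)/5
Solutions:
 h(x) = C1 + cos(x)/5


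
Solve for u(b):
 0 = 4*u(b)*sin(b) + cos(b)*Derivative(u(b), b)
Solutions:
 u(b) = C1*cos(b)^4


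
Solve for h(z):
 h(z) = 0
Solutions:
 h(z) = 0


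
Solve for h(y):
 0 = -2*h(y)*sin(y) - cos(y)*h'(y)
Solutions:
 h(y) = C1*cos(y)^2


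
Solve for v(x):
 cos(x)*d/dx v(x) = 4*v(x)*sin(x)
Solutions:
 v(x) = C1/cos(x)^4


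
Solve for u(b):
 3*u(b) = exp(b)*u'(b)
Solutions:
 u(b) = C1*exp(-3*exp(-b))


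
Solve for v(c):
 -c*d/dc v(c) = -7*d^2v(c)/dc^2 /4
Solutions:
 v(c) = C1 + C2*erfi(sqrt(14)*c/7)


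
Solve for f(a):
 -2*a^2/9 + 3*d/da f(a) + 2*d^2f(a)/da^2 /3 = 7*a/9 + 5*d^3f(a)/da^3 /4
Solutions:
 f(a) = C1 + C2*exp(2*a*(2 - sqrt(139))/15) + C3*exp(2*a*(2 + sqrt(139))/15) + 2*a^3/81 + 55*a^2/486 + 25*a/2187


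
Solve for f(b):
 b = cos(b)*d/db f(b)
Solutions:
 f(b) = C1 + Integral(b/cos(b), b)


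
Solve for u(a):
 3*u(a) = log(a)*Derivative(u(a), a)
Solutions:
 u(a) = C1*exp(3*li(a))


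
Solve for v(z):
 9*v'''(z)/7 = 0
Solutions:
 v(z) = C1 + C2*z + C3*z^2


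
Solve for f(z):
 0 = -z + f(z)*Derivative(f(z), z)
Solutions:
 f(z) = -sqrt(C1 + z^2)
 f(z) = sqrt(C1 + z^2)


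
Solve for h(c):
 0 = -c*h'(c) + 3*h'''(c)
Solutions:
 h(c) = C1 + Integral(C2*airyai(3^(2/3)*c/3) + C3*airybi(3^(2/3)*c/3), c)


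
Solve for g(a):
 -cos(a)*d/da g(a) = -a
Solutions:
 g(a) = C1 + Integral(a/cos(a), a)


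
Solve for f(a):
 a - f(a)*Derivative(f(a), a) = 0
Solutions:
 f(a) = -sqrt(C1 + a^2)
 f(a) = sqrt(C1 + a^2)


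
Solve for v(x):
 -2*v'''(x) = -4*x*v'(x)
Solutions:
 v(x) = C1 + Integral(C2*airyai(2^(1/3)*x) + C3*airybi(2^(1/3)*x), x)


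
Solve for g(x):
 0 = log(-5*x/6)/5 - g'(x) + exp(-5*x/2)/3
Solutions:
 g(x) = C1 + x*log(-x)/5 + x*(-log(6) - 1 + log(5))/5 - 2*exp(-5*x/2)/15


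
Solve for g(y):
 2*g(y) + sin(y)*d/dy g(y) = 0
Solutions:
 g(y) = C1*(cos(y) + 1)/(cos(y) - 1)


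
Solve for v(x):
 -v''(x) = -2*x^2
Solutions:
 v(x) = C1 + C2*x + x^4/6


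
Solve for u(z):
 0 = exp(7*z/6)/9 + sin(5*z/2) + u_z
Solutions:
 u(z) = C1 - 2*exp(7*z/6)/21 + 2*cos(5*z/2)/5


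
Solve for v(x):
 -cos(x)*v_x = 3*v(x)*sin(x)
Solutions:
 v(x) = C1*cos(x)^3


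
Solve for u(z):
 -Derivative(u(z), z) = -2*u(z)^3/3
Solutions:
 u(z) = -sqrt(6)*sqrt(-1/(C1 + 2*z))/2
 u(z) = sqrt(6)*sqrt(-1/(C1 + 2*z))/2


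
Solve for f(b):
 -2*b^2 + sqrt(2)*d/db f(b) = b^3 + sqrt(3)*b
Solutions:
 f(b) = C1 + sqrt(2)*b^4/8 + sqrt(2)*b^3/3 + sqrt(6)*b^2/4


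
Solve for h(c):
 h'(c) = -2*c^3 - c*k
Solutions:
 h(c) = C1 - c^4/2 - c^2*k/2


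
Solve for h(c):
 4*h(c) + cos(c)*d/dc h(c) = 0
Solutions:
 h(c) = C1*(sin(c)^2 - 2*sin(c) + 1)/(sin(c)^2 + 2*sin(c) + 1)


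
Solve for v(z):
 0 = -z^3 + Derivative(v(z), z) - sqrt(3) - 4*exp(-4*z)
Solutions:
 v(z) = C1 + z^4/4 + sqrt(3)*z - exp(-4*z)


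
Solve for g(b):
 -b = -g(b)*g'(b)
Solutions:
 g(b) = -sqrt(C1 + b^2)
 g(b) = sqrt(C1 + b^2)


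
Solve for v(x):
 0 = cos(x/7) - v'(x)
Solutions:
 v(x) = C1 + 7*sin(x/7)


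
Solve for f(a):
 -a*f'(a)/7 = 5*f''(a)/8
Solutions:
 f(a) = C1 + C2*erf(2*sqrt(35)*a/35)


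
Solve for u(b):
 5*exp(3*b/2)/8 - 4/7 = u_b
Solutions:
 u(b) = C1 - 4*b/7 + 5*exp(3*b/2)/12


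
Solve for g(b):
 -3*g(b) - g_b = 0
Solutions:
 g(b) = C1*exp(-3*b)


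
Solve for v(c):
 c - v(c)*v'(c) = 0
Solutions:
 v(c) = -sqrt(C1 + c^2)
 v(c) = sqrt(C1 + c^2)


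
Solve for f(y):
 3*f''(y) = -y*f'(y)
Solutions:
 f(y) = C1 + C2*erf(sqrt(6)*y/6)


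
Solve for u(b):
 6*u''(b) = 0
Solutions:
 u(b) = C1 + C2*b


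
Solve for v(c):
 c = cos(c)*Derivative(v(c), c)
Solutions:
 v(c) = C1 + Integral(c/cos(c), c)


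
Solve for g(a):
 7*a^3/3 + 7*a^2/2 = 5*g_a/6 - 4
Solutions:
 g(a) = C1 + 7*a^4/10 + 7*a^3/5 + 24*a/5


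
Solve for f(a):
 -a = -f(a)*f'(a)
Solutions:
 f(a) = -sqrt(C1 + a^2)
 f(a) = sqrt(C1 + a^2)


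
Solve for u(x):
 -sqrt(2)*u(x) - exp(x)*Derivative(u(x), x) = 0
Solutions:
 u(x) = C1*exp(sqrt(2)*exp(-x))


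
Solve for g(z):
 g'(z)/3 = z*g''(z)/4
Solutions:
 g(z) = C1 + C2*z^(7/3)


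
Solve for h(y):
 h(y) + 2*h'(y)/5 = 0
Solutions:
 h(y) = C1*exp(-5*y/2)


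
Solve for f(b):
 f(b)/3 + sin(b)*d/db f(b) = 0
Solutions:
 f(b) = C1*(cos(b) + 1)^(1/6)/(cos(b) - 1)^(1/6)


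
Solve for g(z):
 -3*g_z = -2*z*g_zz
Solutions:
 g(z) = C1 + C2*z^(5/2)


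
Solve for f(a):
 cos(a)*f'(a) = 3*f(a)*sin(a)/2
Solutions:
 f(a) = C1/cos(a)^(3/2)


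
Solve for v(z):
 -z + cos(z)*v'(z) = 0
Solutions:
 v(z) = C1 + Integral(z/cos(z), z)


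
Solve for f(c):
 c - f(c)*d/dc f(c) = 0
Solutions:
 f(c) = -sqrt(C1 + c^2)
 f(c) = sqrt(C1 + c^2)


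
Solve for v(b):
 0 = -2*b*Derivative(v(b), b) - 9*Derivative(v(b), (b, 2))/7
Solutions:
 v(b) = C1 + C2*erf(sqrt(7)*b/3)


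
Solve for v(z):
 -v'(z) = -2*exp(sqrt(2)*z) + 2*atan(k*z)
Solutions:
 v(z) = C1 - 2*Piecewise((z*atan(k*z) - log(k^2*z^2 + 1)/(2*k), Ne(k, 0)), (0, True)) + sqrt(2)*exp(sqrt(2)*z)


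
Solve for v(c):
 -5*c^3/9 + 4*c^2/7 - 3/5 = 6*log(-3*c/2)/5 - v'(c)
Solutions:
 v(c) = C1 + 5*c^4/36 - 4*c^3/21 + 6*c*log(-c)/5 + 3*c*(-2*log(2) - 1 + 2*log(3))/5


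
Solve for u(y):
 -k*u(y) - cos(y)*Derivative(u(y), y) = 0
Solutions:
 u(y) = C1*exp(k*(log(sin(y) - 1) - log(sin(y) + 1))/2)


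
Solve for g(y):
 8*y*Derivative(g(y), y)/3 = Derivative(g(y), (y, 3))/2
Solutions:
 g(y) = C1 + Integral(C2*airyai(2*2^(1/3)*3^(2/3)*y/3) + C3*airybi(2*2^(1/3)*3^(2/3)*y/3), y)


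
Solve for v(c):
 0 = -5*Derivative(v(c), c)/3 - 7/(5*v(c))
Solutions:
 v(c) = -sqrt(C1 - 42*c)/5
 v(c) = sqrt(C1 - 42*c)/5


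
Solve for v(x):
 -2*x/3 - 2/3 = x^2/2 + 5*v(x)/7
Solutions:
 v(x) = -7*x^2/10 - 14*x/15 - 14/15


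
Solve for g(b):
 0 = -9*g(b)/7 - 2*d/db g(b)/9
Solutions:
 g(b) = C1*exp(-81*b/14)


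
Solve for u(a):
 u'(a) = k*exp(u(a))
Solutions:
 u(a) = log(-1/(C1 + a*k))


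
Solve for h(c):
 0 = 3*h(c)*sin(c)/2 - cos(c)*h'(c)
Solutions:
 h(c) = C1/cos(c)^(3/2)


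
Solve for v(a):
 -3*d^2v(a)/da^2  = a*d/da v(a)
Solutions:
 v(a) = C1 + C2*erf(sqrt(6)*a/6)


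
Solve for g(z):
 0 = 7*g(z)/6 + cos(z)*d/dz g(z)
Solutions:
 g(z) = C1*(sin(z) - 1)^(7/12)/(sin(z) + 1)^(7/12)


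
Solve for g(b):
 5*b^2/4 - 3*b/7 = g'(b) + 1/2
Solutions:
 g(b) = C1 + 5*b^3/12 - 3*b^2/14 - b/2


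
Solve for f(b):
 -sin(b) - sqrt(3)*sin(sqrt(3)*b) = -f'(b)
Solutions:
 f(b) = C1 - cos(b) - cos(sqrt(3)*b)


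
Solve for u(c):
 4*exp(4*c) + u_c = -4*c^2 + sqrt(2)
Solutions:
 u(c) = C1 - 4*c^3/3 + sqrt(2)*c - exp(4*c)


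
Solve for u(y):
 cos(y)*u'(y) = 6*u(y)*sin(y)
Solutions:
 u(y) = C1/cos(y)^6
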